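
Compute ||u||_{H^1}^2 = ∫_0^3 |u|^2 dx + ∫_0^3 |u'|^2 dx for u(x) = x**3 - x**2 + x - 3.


||u||_{H^1}^2 = 13497/35

The H^1 norm (squared) on an interval (0, L) is
  ||u||_{H^1}^2 = ∫_0^L u(x)^2 dx + ∫_0^L u'(x)^2 dx.
Compute u'(x) = 3*x**2 - 2*x + 1.
Then u(x)^2 = x**6 - 2*x**5 + 3*x**4 - 8*x**3 + 7*x**2 - 6*x + 9 and u'(x)^2 = 9*x**4 - 12*x**3 + 10*x**2 - 4*x + 1.
Integrate each monomial from 0 to 3 using ∫_0^3 c·x^n dx = c·3^(n+1)/(n+1):
  ∫_0^3 u(x)^2 dx = ∫_0^3 (x^6 - 2*x^5 + 3*x^4 - 8*x^3 + 7*x^2 - 6*x + 9) dx. Term by term:
    ∫_0^3 x^6 dx = 2187/7;  ∫_0^3 -2*x^5 dx = -243;  ∫_0^3 3*x^4 dx = 729/5;
    ∫_0^3 -8*x^3 dx = -162;  ∫_0^3 7*x^2 dx = 63;  ∫_0^3 -6*x dx = -27;
    ∫_0^3 9 dx = 27.
  Sum: 2187/7 − 243 + 729/5 − 162 + 63 − 27 + 27 = 4068/35.
  ∫_0^3 u'(x)^2 dx = ∫_0^3 (9*x^4 - 12*x^3 + 10*x^2 - 4*x + 1) dx. Term by term:
    ∫_0^3 9*x^4 dx = 2187/5;  ∫_0^3 -12*x^3 dx = -243;  ∫_0^3 10*x^2 dx = 90;
    ∫_0^3 -4*x dx = -18;  ∫_0^3 1 dx = 3.
  Sum: 2187/5 − 243 + 90 − 18 + 3 = 1347/5.
Adding: ||u||_{H^1}^2 = 4068/35 + 1347/5 = 13497/35.


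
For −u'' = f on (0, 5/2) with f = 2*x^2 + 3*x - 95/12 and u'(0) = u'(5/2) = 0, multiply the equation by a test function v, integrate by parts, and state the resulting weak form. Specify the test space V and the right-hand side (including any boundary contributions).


V = H^1(0, 5/2) (no boundary constraint on v; u is determined up to an additive constant); weak form: ∫_0^5/2 u'v' dx = ∫_0^5/2 (2*x^2 + 3*x - 95/12) v dx for all v ∈ V.

Multiply both sides by a test function v and integrate from 0 to 5/2:
  ∫_0^5/2 −u''(x) v(x) dx = ∫_0^5/2 f(x) v(x) dx.
Integrate the LHS by parts once:
  ∫_0^5/2 −u'' v dx = −[u'(x) v(x)]_0^5/2 + ∫_0^5/2 u'(x) v'(x) dx.
Thus ∫_0^5/2 u'(x) v'(x) dx = ∫_0^5/2 f(x) v(x) dx + [u'(x) v(x)]_0^5/2.
Choose V so that boundary terms are either known or forced to vanish.
u has homogeneous Neumann: u'(0) = u'(5/2) = 0. So [u' v]_0^5/2 = 0·v(5/2) − 0·v(0) = 0 for any v; take V = H^1(0, 5/2).
Weak formulation: find u (satisfying any essential BC) such that ∫_0^5/2 u'(x) v'(x) dx = ∫_0^5/2 f v dx for all v ∈ V (homogeneous Neumann, so boundary terms vanish).
Substituting f(x) = 2*x^2 + 3*x - 95/12, the right-hand side is ∫_0^5/2 (2*x^2 + 3*x - 95/12) v dx.
Compatibility check (pure Neumann): taking v ≡ 1 ∈ V gives 0 = ∫_0^5/2 f dx + (0) − (0), i.e. ∫_0^5/2 f dx must equal u'(0) − u'(5/2) = 0. Indeed ∫_0^5/2 (2*x^2 + 3*x - 95/12) dx = 0, so the data are compatible. The solution is then unique only up to an additive constant (fix it e.g. by requiring ∫_0^5/2 u dx = 0).


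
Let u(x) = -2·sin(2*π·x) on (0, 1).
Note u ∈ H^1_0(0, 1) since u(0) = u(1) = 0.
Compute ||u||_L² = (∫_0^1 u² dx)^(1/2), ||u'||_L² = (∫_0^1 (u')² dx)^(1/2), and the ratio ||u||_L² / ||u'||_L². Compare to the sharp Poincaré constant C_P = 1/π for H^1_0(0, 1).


||u||_L² / ||u'||_L² = 1/(2*π) < C_P = 1/π.

u(x) = -2·sin(2*π·x), so u'(x) = -4*π*cos(2*π*x).
Writing u(x) = A·sin(kπx/L) with A = -2 and k = 2, use ∫_0^L sin²(kπx/L) dx = L/2 and ∫_0^L cos²(kπx/L) dx = L/2.
u² = 4·sin²(2*π·x) and (u')² = 16*π^2·cos²(2*π·x), and each of sin², cos² integrates to L/2 = 1/2 over (0, 1).
∫_0^1 u² dx = 2, so ||u||_L² = sqrt(2).
∫_0^1 (u')² dx = 8*π^2, so ||u'||_L² = 2*sqrt(2)*π.
Ratio ||u||_L² / ||u'||_L² = 1/(2*π).
Sharp Poincaré constant on H^1_0(0, 1) is C_P = L/π = 1/π, achieved by sin(π·x).
This is the k = 2 harmonic; the ratio L/(kπ) is strictly less than C_P = L/π, consistent with the sharp inequality ||u||_L² ≤ C_P ||u'||_L².


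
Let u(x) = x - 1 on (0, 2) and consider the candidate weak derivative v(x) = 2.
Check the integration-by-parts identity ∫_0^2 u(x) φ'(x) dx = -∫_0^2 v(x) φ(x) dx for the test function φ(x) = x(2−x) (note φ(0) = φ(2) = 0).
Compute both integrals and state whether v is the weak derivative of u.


LHS = -4/3, RHS = -8/3. No, v is not the weak derivative of u.

u(x) = x - 1, classical derivative u'(x) = 1.
φ(x) = x(2−x), so φ'(x) = 2 - 2*x.
Note φ(0) = φ(2) = 0, so the boundary term u·φ vanishes.
LHS = ∫_0^2 u(x) φ'(x) dx = ∫_0^2 (-2*x^2 + 4*x - 2) dx. Term by term:
  ∫_0^2 -2*x^2 dx = -16/3;  ∫_0^2 4*x dx = 8;  ∫_0^2 -2 dx = -4.
Sum: -16/3 + 8 − 4 = -4/3.
So LHS = -4/3.
∫_0^2 v(x) φ(x) dx = ∫_0^2 (-2*x^2 + 4*x) dx. Term by term:
  ∫_0^2 -2*x^2 dx = -16/3;  ∫_0^2 4*x dx = 8.
Sum: -16/3 + 8 = 8/3.
So RHS = -∫_0^2 v(x) φ(x) dx = -8/3.
LHS − RHS = 4/3 ≠ 0, so the identity fails.
(For a valid weak derivative the identity must hold for EVERY test function, in particular this one. The failure shows v is NOT the weak derivative of u.)
Correct weak derivative would be u'(x) = 1.


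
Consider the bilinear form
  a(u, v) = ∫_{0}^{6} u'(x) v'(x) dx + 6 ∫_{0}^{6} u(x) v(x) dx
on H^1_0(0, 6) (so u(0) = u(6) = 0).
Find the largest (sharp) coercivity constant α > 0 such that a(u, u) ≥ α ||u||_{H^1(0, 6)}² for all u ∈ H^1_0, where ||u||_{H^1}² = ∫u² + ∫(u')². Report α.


α = 1

Coercivity of a(·,·) on H^1_0(0, 6) means a(u, u) ≥ α ||u||_{H^1}² for every u ∈ H^1_0.
The interval has length L = 6, and Poincaré/coercivity depend only on L. Here a(u, u) = ∫(u')² + (6)·∫u².
Here c = 6 ≥ 1, so a(u,u) = ∫(u')² + c∫u² ≥ ∫(u')² + ∫u² = ||u||_{H^1}², i.e. α = 1 works. No larger α is possible: a(u,u) ≥ α||u||_{H^1}² means (1−α)∫(u')² ≥ (α−c)∫u², and for the modes u_n = sin(nπ(x−x₀)/L) (x₀ the left endpoint) one has ∫u_n²/∫(u_n')² = (L/(nπ))² → 0, so a(u_n,u_n)/||u_n||_{H^1}² → 1. Hence the optimal constant is α = 1.
Therefore α = 1.


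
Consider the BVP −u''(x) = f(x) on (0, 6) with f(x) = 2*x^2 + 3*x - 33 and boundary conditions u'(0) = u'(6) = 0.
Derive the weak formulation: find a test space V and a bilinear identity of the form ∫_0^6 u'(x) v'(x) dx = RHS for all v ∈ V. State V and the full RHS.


V = H^1(0, 6) (no boundary constraint on v; u is determined up to an additive constant); weak form: ∫_0^6 u'v' dx = ∫_0^6 (2*x^2 + 3*x - 33) v dx for all v ∈ V.

Multiply both sides by a test function v and integrate from 0 to 6:
  ∫_0^6 −u''(x) v(x) dx = ∫_0^6 f(x) v(x) dx.
Integrate the LHS by parts once:
  ∫_0^6 −u'' v dx = −[u'(x) v(x)]_0^6 + ∫_0^6 u'(x) v'(x) dx.
Thus ∫_0^6 u'(x) v'(x) dx = ∫_0^6 f(x) v(x) dx + [u'(x) v(x)]_0^6.
Choose V so that boundary terms are either known or forced to vanish.
u has homogeneous Neumann: u'(0) = u'(6) = 0. So [u' v]_0^6 = 0·v(6) − 0·v(0) = 0 for any v; take V = H^1(0, 6).
Weak formulation: find u (satisfying any essential BC) such that ∫_0^6 u'(x) v'(x) dx = ∫_0^6 f v dx for all v ∈ V (homogeneous Neumann, so boundary terms vanish).
Substituting f(x) = 2*x^2 + 3*x - 33, the right-hand side is ∫_0^6 (2*x^2 + 3*x - 33) v dx.
Compatibility check (pure Neumann): taking v ≡ 1 ∈ V gives 0 = ∫_0^6 f dx + (0) − (0), i.e. ∫_0^6 f dx must equal u'(0) − u'(6) = 0. Indeed ∫_0^6 (2*x^2 + 3*x - 33) dx = 0, so the data are compatible. The solution is then unique only up to an additive constant (fix it e.g. by requiring ∫_0^6 u dx = 0).


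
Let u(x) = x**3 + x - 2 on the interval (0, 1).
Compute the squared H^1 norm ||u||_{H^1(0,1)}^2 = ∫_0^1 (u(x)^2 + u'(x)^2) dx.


||u||_{H^1}^2 = 701/105

The H^1 norm (squared) on an interval (0, L) is
  ||u||_{H^1}^2 = ∫_0^L u(x)^2 dx + ∫_0^L u'(x)^2 dx.
Compute u'(x) = 3*x**2 + 1.
Then u(x)^2 = x**6 + 2*x**4 - 4*x**3 + x**2 - 4*x + 4 and u'(x)^2 = 9*x**4 + 6*x**2 + 1.
Integrate each monomial from 0 to 1 using ∫_0^1 c·x^n dx = c·1^(n+1)/(n+1):
  ∫_0^1 u(x)^2 dx = ∫_0^1 (x^6 + 2*x^4 - 4*x^3 + x^2 - 4*x + 4) dx. Term by term:
    ∫_0^1 x^6 dx = 1/7;  ∫_0^1 2*x^4 dx = 2/5;  ∫_0^1 -4*x^3 dx = -1;
    ∫_0^1 x^2 dx = 1/3;  ∫_0^1 -4*x dx = -2;  ∫_0^1 4 dx = 4.
  Sum: 1/7 + 2/5 − 1 + 1/3 − 2 + 4 = 197/105.
  ∫_0^1 u'(x)^2 dx = ∫_0^1 (9*x^4 + 6*x^2 + 1) dx. Term by term:
    ∫_0^1 9*x^4 dx = 9/5;  ∫_0^1 6*x^2 dx = 2;  ∫_0^1 1 dx = 1.
  Sum: 9/5 + 2 + 1 = 24/5.
Adding: ||u||_{H^1}^2 = 197/105 + 24/5 = 701/105.


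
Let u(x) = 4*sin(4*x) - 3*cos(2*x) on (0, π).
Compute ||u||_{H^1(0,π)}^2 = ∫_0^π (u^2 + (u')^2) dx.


||u||_{H^1(0,π)}^2 = 317*π/2

u'(x) = 6*sin(2*x) + 16*cos(4*x).
Expand u² and (u')² and integrate term by term on (0, π), using: for integers n ≥ 1, ∫_0^π sin²(nx) dx = ∫_0^π cos²(nx) dx = π/2; for n ≠ n', ∫_0^π sin(nx)sin(n'x) dx = ∫_0^π cos(nx)cos(n'x) dx = 0; and by product-to-sum, ∫_0^π sin(nx)cos(n'x) dx = ½∫_0^π [sin((n+n')x) + sin((n−n')x)] dx, which is 0 when n+n' is even and 2n/(n²−n'²) when n+n' is odd (it need not vanish on (0, π)).
  u² squared terms: (-3)²·∫cos(2x)² dx = 9·π/2 = 9*π/2;  (4)²·∫sin(4x)² dx = 16·π/2 = 8*π.
  u² cross terms: 2·(-3)·(4)·∫cos(2x)·sin(4x) dx = -24·(0) = 0.
  So ∫_0^π u² dx = 9*π/2 + 8*π + 0 = 25*π/2.
  (u')² squared terms: (6)²·∫sin(2x)² dx = 36·π/2 = 18*π;  (16)²·∫cos(4x)² dx = 256·π/2 = 128*π.
  (u')² cross terms: 2·(6)·(16)·∫sin(2x)·cos(4x) dx = 192·(0) = 0.
  So ∫_0^π (u')² dx = 18*π + 128*π + 0 = 146*π.
||u||_{H^1}^2 = (25*π/2) + (146*π) = 317*π/2.


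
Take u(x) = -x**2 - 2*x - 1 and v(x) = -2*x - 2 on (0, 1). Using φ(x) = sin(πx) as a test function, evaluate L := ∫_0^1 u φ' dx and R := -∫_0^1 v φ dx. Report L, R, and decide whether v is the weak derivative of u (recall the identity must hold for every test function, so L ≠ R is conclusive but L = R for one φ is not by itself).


LHS = 6/π, RHS = 6/π. Yes, v = u' weakly.

u(x) = -x**2 - 2*x - 1, classical derivative u'(x) = -2*x - 2.
φ(x) = sin(πx), so φ'(x) = π*cos(π*x).
Note φ(0) = φ(1) = 0, so the boundary term u·φ vanishes.
LHS = ∫_0^1 u(x) φ'(x) dx = ∫_0^1 (-π*x^2*cos(π*x) - 2*π*x*cos(π*x) - π*cos(π*x)) dx. Term by term:
  ∫_0^1 -π*cos(π*x) dx = 0;  ∫_0^1 -π*x^2*cos(π*x) dx = 2/π;  ∫_0^1 -2*π*x*cos(π*x) dx = 4/π.
Sum: 0 + 2/π + 4/π = 6/π.
So LHS = 6/π.
∫_0^1 v(x) φ(x) dx = ∫_0^1 (-2*x*sin(π*x) - 2*sin(π*x)) dx. Term by term:
  ∫_0^1 -2*sin(π*x) dx = -4/π;  ∫_0^1 -2*x*sin(π*x) dx = -2/π.
Sum: -4/π − 2/π = -6/π.
So RHS = -∫_0^1 v(x) φ(x) dx = 6/π.
LHS = RHS, so the identity holds for this test φ.
Moreover u is smooth here and v(x) = u'(x) = -2*x - 2 pointwise, so the identity holds for every test function. Hence v is the weak derivative of u.


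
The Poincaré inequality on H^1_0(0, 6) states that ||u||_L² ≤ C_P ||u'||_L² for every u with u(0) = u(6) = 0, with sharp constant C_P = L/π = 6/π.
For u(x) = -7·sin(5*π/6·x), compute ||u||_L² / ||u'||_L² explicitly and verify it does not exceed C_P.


||u||_L² / ||u'||_L² = 6/(5*π) < C_P = 6/π.

u(x) = -7·sin(5*π/6·x), so u'(x) = -35*π*cos(5*π*x/6)/6.
Writing u(x) = A·sin(kπx/L) with A = -7 and k = 5, use ∫_0^L sin²(kπx/L) dx = L/2 and ∫_0^L cos²(kπx/L) dx = L/2.
u² = 49·sin²(5*π/6·x) and (u')² = 1225*π^2/36·cos²(5*π/6·x), and each of sin², cos² integrates to L/2 = 3 over (0, 6).
∫_0^6 u² dx = 147, so ||u||_L² = 7*sqrt(3).
∫_0^6 (u')² dx = 1225*π^2/12, so ||u'||_L² = 35*sqrt(3)*π/6.
Ratio ||u||_L² / ||u'||_L² = 6/(5*π).
Sharp Poincaré constant on H^1_0(0, 6) is C_P = L/π = 6/π, achieved by sin(π/6·x).
This is the k = 5 harmonic; the ratio L/(kπ) is strictly less than C_P = L/π, consistent with the sharp inequality ||u||_L² ≤ C_P ||u'||_L².


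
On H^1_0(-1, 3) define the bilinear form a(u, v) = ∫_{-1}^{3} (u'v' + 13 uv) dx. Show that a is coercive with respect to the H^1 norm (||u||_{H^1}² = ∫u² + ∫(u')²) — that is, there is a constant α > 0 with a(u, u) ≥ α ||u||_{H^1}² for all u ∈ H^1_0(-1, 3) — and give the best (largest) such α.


α = 1

Coercivity of a(·,·) on H^1_0(-1, 3) means a(u, u) ≥ α ||u||_{H^1}² for every u ∈ H^1_0.
The interval has length L = 4, and Poincaré/coercivity depend only on L. Here a(u, u) = ∫(u')² + (13)·∫u².
Here c = 13 ≥ 1, so a(u,u) = ∫(u')² + c∫u² ≥ ∫(u')² + ∫u² = ||u||_{H^1}², i.e. α = 1 works. No larger α is possible: a(u,u) ≥ α||u||_{H^1}² means (1−α)∫(u')² ≥ (α−c)∫u², and for the modes u_n = sin(nπ(x−x₀)/L) (x₀ the left endpoint) one has ∫u_n²/∫(u_n')² = (L/(nπ))² → 0, so a(u_n,u_n)/||u_n||_{H^1}² → 1. Hence the optimal constant is α = 1.
Therefore α = 1.


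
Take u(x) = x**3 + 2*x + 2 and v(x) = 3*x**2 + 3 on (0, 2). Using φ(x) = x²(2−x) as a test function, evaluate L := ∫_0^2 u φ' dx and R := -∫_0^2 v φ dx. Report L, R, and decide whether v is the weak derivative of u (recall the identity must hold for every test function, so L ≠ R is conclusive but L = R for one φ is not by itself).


LHS = -136/15, RHS = -52/5. No, v is not the weak derivative of u.

u(x) = x**3 + 2*x + 2, classical derivative u'(x) = 3*x**2 + 2.
φ(x) = x²(2−x), so φ'(x) = x*(4 - 3*x).
Note φ(0) = φ(2) = 0, so the boundary term u·φ vanishes.
LHS = ∫_0^2 u(x) φ'(x) dx = ∫_0^2 (-3*x^5 + 4*x^4 - 6*x^3 + 2*x^2 + 8*x) dx. Term by term:
  ∫_0^2 -3*x^5 dx = -32;  ∫_0^2 4*x^4 dx = 128/5;  ∫_0^2 -6*x^3 dx = -24;
  ∫_0^2 2*x^2 dx = 16/3;  ∫_0^2 8*x dx = 16.
Sum: -32 + 128/5 − 24 + 16/3 + 16 = -136/15.
So LHS = -136/15.
∫_0^2 v(x) φ(x) dx = ∫_0^2 (-3*x^5 + 6*x^4 - 3*x^3 + 6*x^2) dx. Term by term:
  ∫_0^2 -3*x^5 dx = -32;  ∫_0^2 6*x^4 dx = 192/5;  ∫_0^2 -3*x^3 dx = -12;
  ∫_0^2 6*x^2 dx = 16.
Sum: -32 + 192/5 − 12 + 16 = 52/5.
So RHS = -∫_0^2 v(x) φ(x) dx = -52/5.
LHS − RHS = 4/3 ≠ 0, so the identity fails.
(For a valid weak derivative the identity must hold for EVERY test function, in particular this one. The failure shows v is NOT the weak derivative of u.)
Correct weak derivative would be u'(x) = 3*x**2 + 2.


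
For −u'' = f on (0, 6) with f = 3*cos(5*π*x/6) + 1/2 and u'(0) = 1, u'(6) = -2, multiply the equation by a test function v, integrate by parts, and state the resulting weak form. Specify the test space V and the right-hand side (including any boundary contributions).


V = H^1(0, 6) (v unrestricted at boundary; u is determined up to an additive constant); weak form: ∫_0^6 u'v' dx = ∫_0^6 (3*cos(5*π*x/6) + 1/2) v dx − 2·v(6) − v(0) for all v ∈ V.

Multiply both sides by a test function v and integrate from 0 to 6:
  ∫_0^6 −u''(x) v(x) dx = ∫_0^6 f(x) v(x) dx.
Integrate the LHS by parts once:
  ∫_0^6 −u'' v dx = −[u'(x) v(x)]_0^6 + ∫_0^6 u'(x) v'(x) dx.
Thus ∫_0^6 u'(x) v'(x) dx = ∫_0^6 f(x) v(x) dx + [u'(x) v(x)]_0^6.
Choose V so that boundary terms are either known or forced to vanish.
u has inhomogeneous Neumann u'(0) = 1, u'(6) = -2. [u' v]_0^6 = (-2)·v(6) − (1)·v(0) = − 2·v(6) − v(0). Take V = H^1(0, 6); boundary term becomes part of RHS.
Weak formulation: find u (satisfying any essential BC) such that ∫_0^6 u'(x) v'(x) dx = ∫_0^6 f v dx − 2·v(6) − v(0) for all v ∈ V (Neumann data are natural BCs: they enter the RHS as boundary terms).
Substituting f(x) = 3*cos(5*π*x/6) + 1/2, the right-hand side is ∫_0^6 (3*cos(5*π*x/6) + 1/2) v dx − 2·v(6) − v(0).
Compatibility check (pure Neumann): taking v ≡ 1 ∈ V gives 0 = ∫_0^6 f dx + (-2) − (1), i.e. ∫_0^6 f dx must equal u'(0) − u'(6) = 3. Indeed ∫_0^6 (3*cos(5*π*x/6) + 1/2) dx = 3, so the data are compatible. The solution is then unique only up to an additive constant (fix it e.g. by requiring ∫_0^6 u dx = 0).


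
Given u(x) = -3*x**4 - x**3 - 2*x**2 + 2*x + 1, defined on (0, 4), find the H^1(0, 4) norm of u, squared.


||u||_{H^1}^2 = 25919772/35

The H^1 norm (squared) on an interval (0, L) is
  ||u||_{H^1}^2 = ∫_0^L u(x)^2 dx + ∫_0^L u'(x)^2 dx.
Compute u'(x) = -12*x**3 - 3*x**2 - 4*x + 2.
Then u(x)^2 = 9*x**8 + 6*x**7 + 13*x**6 - 8*x**5 - 6*x**4 - 10*x**3 + 4*x + 1 and u'(x)^2 = 144*x**6 + 72*x**5 + 105*x**4 - 24*x**3 + 4*x**2 - 16*x + 4.
Integrate each monomial from 0 to 4 using ∫_0^4 c·x^n dx = c·4^(n+1)/(n+1):
  ∫_0^4 u(x)^2 dx = ∫_0^4 (9*x^8 + 6*x^7 + 13*x^6 - 8*x^5 - 6*x^4 - 10*x^3 + 4*x + 1) dx. Term by term:
    ∫_0^4 9*x^8 dx = 262144;  ∫_0^4 6*x^7 dx = 49152;  ∫_0^4 13*x^6 dx = 212992/7;
    ∫_0^4 -8*x^5 dx = -16384/3;  ∫_0^4 -6*x^4 dx = -6144/5;  ∫_0^4 -10*x^3 dx = -640;
    ∫_0^4 4*x dx = 32;  ∫_0^4 1 dx = 4.
  Sum: 262144 + 49152 + 212992/7 − 16384/3 − 6144/5 − 640 + 32 + 4 = 35115076/105.
  ∫_0^4 u'(x)^2 dx = ∫_0^4 (144*x^6 + 72*x^5 + 105*x^4 - 24*x^3 + 4*x^2 - 16*x + 4) dx. Term by term:
    ∫_0^4 144*x^6 dx = 2359296/7;  ∫_0^4 72*x^5 dx = 49152;  ∫_0^4 105*x^4 dx = 21504;
    ∫_0^4 -24*x^3 dx = -1536;  ∫_0^4 4*x^2 dx = 256/3;  ∫_0^4 -16*x dx = -128;
    ∫_0^4 4 dx = 16.
  Sum: 2359296/7 + 49152 + 21504 − 1536 + 256/3 − 128 + 16 = 8528848/21.
Adding: ||u||_{H^1}^2 = 35115076/105 + 8528848/21 = 25919772/35.


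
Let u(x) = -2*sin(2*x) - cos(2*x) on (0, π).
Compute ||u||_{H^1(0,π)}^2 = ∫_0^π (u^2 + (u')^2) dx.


||u||_{H^1(0,π)}^2 = 25*π/2

u'(x) = 2*sin(2*x) - 4*cos(2*x).
Expand u² and (u')² and integrate term by term on (0, π), using: for integers n ≥ 1, ∫_0^π sin²(nx) dx = ∫_0^π cos²(nx) dx = π/2; for n ≠ n', ∫_0^π sin(nx)sin(n'x) dx = ∫_0^π cos(nx)cos(n'x) dx = 0; and by product-to-sum, ∫_0^π sin(nx)cos(n'x) dx = ½∫_0^π [sin((n+n')x) + sin((n−n')x)] dx, which is 0 when n+n' is even and 2n/(n²−n'²) when n+n' is odd (it need not vanish on (0, π)).
  u² squared terms: (-1)²·∫cos(2x)² dx = 1·π/2 = π/2;  (-2)²·∫sin(2x)² dx = 4·π/2 = 2*π.
  u² cross terms: 2·(-1)·(-2)·∫cos(2x)·sin(2x) dx = 4·(0) = 0.
  So ∫_0^π u² dx = π/2 + 2*π + 0 = 5*π/2.
  (u')² squared terms: (-4)²·∫cos(2x)² dx = 16·π/2 = 8*π;  (2)²·∫sin(2x)² dx = 4·π/2 = 2*π.
  (u')² cross terms: 2·(-4)·(2)·∫cos(2x)·sin(2x) dx = -16·(0) = 0.
  So ∫_0^π (u')² dx = 8*π + 2*π + 0 = 10*π.
||u||_{H^1}^2 = (5*π/2) + (10*π) = 25*π/2.


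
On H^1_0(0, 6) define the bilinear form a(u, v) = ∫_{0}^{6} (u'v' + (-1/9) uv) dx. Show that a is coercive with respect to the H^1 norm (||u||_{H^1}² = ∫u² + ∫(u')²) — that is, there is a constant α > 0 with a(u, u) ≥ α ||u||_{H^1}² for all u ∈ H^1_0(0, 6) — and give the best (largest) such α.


α = (-4 + π^2)/(π^2 + 36)

Coercivity of a(·,·) on H^1_0(0, 6) means a(u, u) ≥ α ||u||_{H^1}² for every u ∈ H^1_0.
The interval has length L = 6, and Poincaré/coercivity depend only on L. Here a(u, u) = ∫(u')² + (-1/9)·∫u².
Here c = -1/9 < 0 with |c| < (π/L)² = π^2/36, so coercivity still holds. The condition a(u,u) ≥ α||u||_{H^1}² reads (1−α)∫(u')² ≥ (α−c)∫u². Any admissible α is ≤ 1 (rapidly oscillating u have ∫u²/∫(u')² → 0), and α = 1 would force 0 ≥ (1−c)∫u², impossible since c < 1; so 1−α > 0. By the sharp Poincaré inequality on H^1_0 of an interval of length L, ∫(u')² ≥ (π/L)²∫u² with equality for the first sine mode sin(π(x−x₀)/L) (x₀ the left endpoint), so the inequality holds for all u iff (1−α)(π/L)² ≥ α − c, i.e. α ≤ ((π/L)² + c)/((π/L)² + 1) = (1 + c(L/π)²)/(1 + (L/π)²). (Direct route, valid since c ≤ 0: Poincaré gives c∫u² ≥ c(L/π)²∫(u')², so a(u,u) ≥ (1 + c(L/π)²)∫(u')², while ||u||_{H^1}² ≤ (1 + (L/π)²)∫(u')²; dividing yields the same α.) With (π/L)² = π^2/36 and c = -1/9, the largest admissible constant is α = ((π/L)² + c)/((π/L)² + 1).
Simplifying, α = (-4 + π^2)/(π^2 + 36).


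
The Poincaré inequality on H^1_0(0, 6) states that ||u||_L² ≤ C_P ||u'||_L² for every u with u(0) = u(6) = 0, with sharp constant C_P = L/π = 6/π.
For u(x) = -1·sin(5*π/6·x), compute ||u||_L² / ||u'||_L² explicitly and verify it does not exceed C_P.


||u||_L² / ||u'||_L² = 6/(5*π) < C_P = 6/π.

u(x) = -1·sin(5*π/6·x), so u'(x) = -5*π*cos(5*π*x/6)/6.
Writing u(x) = A·sin(kπx/L) with A = -1 and k = 5, use ∫_0^L sin²(kπx/L) dx = L/2 and ∫_0^L cos²(kπx/L) dx = L/2.
u² = 1·sin²(5*π/6·x) and (u')² = 25*π^2/36·cos²(5*π/6·x), and each of sin², cos² integrates to L/2 = 3 over (0, 6).
∫_0^6 u² dx = 3, so ||u||_L² = sqrt(3).
∫_0^6 (u')² dx = 25*π^2/12, so ||u'||_L² = 5*sqrt(3)*π/6.
Ratio ||u||_L² / ||u'||_L² = 6/(5*π).
Sharp Poincaré constant on H^1_0(0, 6) is C_P = L/π = 6/π, achieved by sin(π/6·x).
This is the k = 5 harmonic; the ratio L/(kπ) is strictly less than C_P = L/π, consistent with the sharp inequality ||u||_L² ≤ C_P ||u'||_L².


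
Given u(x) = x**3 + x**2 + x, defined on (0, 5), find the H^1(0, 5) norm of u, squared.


||u||_{H^1}^2 = 1115935/42

The H^1 norm (squared) on an interval (0, L) is
  ||u||_{H^1}^2 = ∫_0^L u(x)^2 dx + ∫_0^L u'(x)^2 dx.
Compute u'(x) = 3*x**2 + 2*x + 1.
Then u(x)^2 = x**6 + 2*x**5 + 3*x**4 + 2*x**3 + x**2 and u'(x)^2 = 9*x**4 + 12*x**3 + 10*x**2 + 4*x + 1.
Integrate each monomial from 0 to 5 using ∫_0^5 c·x^n dx = c·5^(n+1)/(n+1):
  ∫_0^5 u(x)^2 dx = ∫_0^5 (x^6 + 2*x^5 + 3*x^4 + 2*x^3 + x^2) dx. Term by term:
    ∫_0^5 x^6 dx = 78125/7;  ∫_0^5 2*x^5 dx = 15625/3;  ∫_0^5 3*x^4 dx = 1875;
    ∫_0^5 2*x^3 dx = 625/2;  ∫_0^5 x^2 dx = 125/3.
  Sum: 78125/7 + 15625/3 + 1875 + 625/2 + 125/3 = 260375/14.
  ∫_0^5 u'(x)^2 dx = ∫_0^5 (9*x^4 + 12*x^3 + 10*x^2 + 4*x + 1) dx. Term by term:
    ∫_0^5 9*x^4 dx = 5625;  ∫_0^5 12*x^3 dx = 1875;  ∫_0^5 10*x^2 dx = 1250/3;
    ∫_0^5 4*x dx = 50;  ∫_0^5 1 dx = 5.
  Sum: 5625 + 1875 + 1250/3 + 50 + 5 = 23915/3.
Adding: ||u||_{H^1}^2 = 260375/14 + 23915/3 = 1115935/42.


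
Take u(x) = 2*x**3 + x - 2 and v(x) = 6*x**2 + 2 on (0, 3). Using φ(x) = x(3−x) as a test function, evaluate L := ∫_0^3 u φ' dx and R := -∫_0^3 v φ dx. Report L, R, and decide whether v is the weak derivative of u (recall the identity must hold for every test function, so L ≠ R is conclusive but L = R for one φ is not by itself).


LHS = -387/5, RHS = -819/10. No, v is not the weak derivative of u.

u(x) = 2*x**3 + x - 2, classical derivative u'(x) = 6*x**2 + 1.
φ(x) = x(3−x), so φ'(x) = 3 - 2*x.
Note φ(0) = φ(3) = 0, so the boundary term u·φ vanishes.
LHS = ∫_0^3 u(x) φ'(x) dx = ∫_0^3 (-4*x^4 + 6*x^3 - 2*x^2 + 7*x - 6) dx. Term by term:
  ∫_0^3 -4*x^4 dx = -972/5;  ∫_0^3 6*x^3 dx = 243/2;  ∫_0^3 -2*x^2 dx = -18;
  ∫_0^3 7*x dx = 63/2;  ∫_0^3 -6 dx = -18.
Sum: -972/5 + 243/2 − 18 + 63/2 − 18 = -387/5.
So LHS = -387/5.
∫_0^3 v(x) φ(x) dx = ∫_0^3 (-6*x^4 + 18*x^3 - 2*x^2 + 6*x) dx. Term by term:
  ∫_0^3 -6*x^4 dx = -1458/5;  ∫_0^3 18*x^3 dx = 729/2;  ∫_0^3 -2*x^2 dx = -18;
  ∫_0^3 6*x dx = 27.
Sum: -1458/5 + 729/2 − 18 + 27 = 819/10.
So RHS = -∫_0^3 v(x) φ(x) dx = -819/10.
LHS − RHS = 9/2 ≠ 0, so the identity fails.
(For a valid weak derivative the identity must hold for EVERY test function, in particular this one. The failure shows v is NOT the weak derivative of u.)
Correct weak derivative would be u'(x) = 6*x**2 + 1.


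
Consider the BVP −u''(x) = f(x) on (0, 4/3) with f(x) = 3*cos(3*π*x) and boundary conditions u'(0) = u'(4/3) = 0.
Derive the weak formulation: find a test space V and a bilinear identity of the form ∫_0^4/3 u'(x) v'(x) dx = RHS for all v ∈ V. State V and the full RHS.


V = H^1(0, 4/3) (no boundary constraint on v; u is determined up to an additive constant); weak form: ∫_0^4/3 u'v' dx = ∫_0^4/3 (3*cos(3*π*x)) v dx for all v ∈ V.

Multiply both sides by a test function v and integrate from 0 to 4/3:
  ∫_0^4/3 −u''(x) v(x) dx = ∫_0^4/3 f(x) v(x) dx.
Integrate the LHS by parts once:
  ∫_0^4/3 −u'' v dx = −[u'(x) v(x)]_0^4/3 + ∫_0^4/3 u'(x) v'(x) dx.
Thus ∫_0^4/3 u'(x) v'(x) dx = ∫_0^4/3 f(x) v(x) dx + [u'(x) v(x)]_0^4/3.
Choose V so that boundary terms are either known or forced to vanish.
u has homogeneous Neumann: u'(0) = u'(4/3) = 0. So [u' v]_0^4/3 = 0·v(4/3) − 0·v(0) = 0 for any v; take V = H^1(0, 4/3).
Weak formulation: find u (satisfying any essential BC) such that ∫_0^4/3 u'(x) v'(x) dx = ∫_0^4/3 f v dx for all v ∈ V (homogeneous Neumann, so boundary terms vanish).
Substituting f(x) = 3*cos(3*π*x), the right-hand side is ∫_0^4/3 (3*cos(3*π*x)) v dx.
Compatibility check (pure Neumann): taking v ≡ 1 ∈ V gives 0 = ∫_0^4/3 f dx + (0) − (0), i.e. ∫_0^4/3 f dx must equal u'(0) − u'(4/3) = 0. Indeed ∫_0^4/3 (3*cos(3*π*x)) dx = 0, so the data are compatible. The solution is then unique only up to an additive constant (fix it e.g. by requiring ∫_0^4/3 u dx = 0).


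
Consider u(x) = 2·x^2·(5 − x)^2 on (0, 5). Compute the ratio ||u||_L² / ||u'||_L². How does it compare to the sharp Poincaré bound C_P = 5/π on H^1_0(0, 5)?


||u||_L² / ||u'||_L² = 5*sqrt(3)/6 < C_P = 5/π.

u(x) = 2·x^2·(5 − x)^2, so u'(x) = 4*x*(x - 5)*(2*x - 5).
u(x) = 2·x^2·(5 − x)^2 vanishes at x = 0 and x = 5, so u ∈ H^1_0(0, 5). Differentiate via the product rule and integrate the resulting polynomials term by term.
  ∫_0^5 u² dx = ∫_0^5 (4*x^8 - 80*x^7 + 600*x^6 - 2000*x^5 + 2500*x^4) dx. Term by term:
    ∫_0^5 4*x^8 dx = 7812500/9;  ∫_0^5 -80*x^7 dx = -3906250;  ∫_0^5 600*x^6 dx = 46875000/7;
    ∫_0^5 -2000*x^5 dx = -15625000/3;  ∫_0^5 2500*x^4 dx = 1562500.
  Sum: 7812500/9 − 3906250 + 46875000/7 − 15625000/3 + 1562500 = 781250/63.
  ∫_0^5 (u')² dx = ∫_0^5 (64*x^6 - 960*x^5 + 5200*x^4 - 12000*x^3 + 10000*x^2) dx. Term by term:
    ∫_0^5 64*x^6 dx = 5000000/7;  ∫_0^5 -960*x^5 dx = -2500000;  ∫_0^5 5200*x^4 dx = 3250000;
    ∫_0^5 -12000*x^3 dx = -1875000;  ∫_0^5 10000*x^2 dx = 1250000/3.
  Sum: 5000000/7 − 2500000 + 3250000 − 1875000 + 1250000/3 = 125000/21.
∫_0^5 u² dx = 781250/63, so ||u||_L² = 625*sqrt(14)/21.
∫_0^5 (u')² dx = 125000/21, so ||u'||_L² = 250*sqrt(42)/21.
Ratio ||u||_L² / ||u'||_L² = 5*sqrt(3)/6.
Sharp Poincaré constant on H^1_0(0, 5) is C_P = L/π = 5/π, achieved by sin(π/5·x).
A polynomial bump cannot attain the sharp Poincaré constant (only the first sine eigenfunction does), so the ratio is strictly less than C_P, consistent with ||u||_L² ≤ C_P ||u'||_L².


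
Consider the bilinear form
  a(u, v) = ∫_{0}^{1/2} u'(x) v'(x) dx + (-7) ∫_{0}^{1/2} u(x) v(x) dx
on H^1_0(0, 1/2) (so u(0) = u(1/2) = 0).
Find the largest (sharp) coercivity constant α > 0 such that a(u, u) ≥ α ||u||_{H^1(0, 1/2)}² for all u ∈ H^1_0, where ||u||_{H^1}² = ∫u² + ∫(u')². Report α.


α = (-7 + 4*π^2)/(1 + 4*π^2)

Coercivity of a(·,·) on H^1_0(0, 1/2) means a(u, u) ≥ α ||u||_{H^1}² for every u ∈ H^1_0.
The interval has length L = 1/2, and Poincaré/coercivity depend only on L. Here a(u, u) = ∫(u')² + (-7)·∫u².
Here c = -7 < 0 with |c| < (π/L)² = 4*π^2, so coercivity still holds. The condition a(u,u) ≥ α||u||_{H^1}² reads (1−α)∫(u')² ≥ (α−c)∫u². Any admissible α is ≤ 1 (rapidly oscillating u have ∫u²/∫(u')² → 0), and α = 1 would force 0 ≥ (1−c)∫u², impossible since c < 1; so 1−α > 0. By the sharp Poincaré inequality on H^1_0 of an interval of length L, ∫(u')² ≥ (π/L)²∫u² with equality for the first sine mode sin(π(x−x₀)/L) (x₀ the left endpoint), so the inequality holds for all u iff (1−α)(π/L)² ≥ α − c, i.e. α ≤ ((π/L)² + c)/((π/L)² + 1) = (1 + c(L/π)²)/(1 + (L/π)²). (Direct route, valid since c ≤ 0: Poincaré gives c∫u² ≥ c(L/π)²∫(u')², so a(u,u) ≥ (1 + c(L/π)²)∫(u')², while ||u||_{H^1}² ≤ (1 + (L/π)²)∫(u')²; dividing yields the same α.) With (π/L)² = 4*π^2 and c = -7, the largest admissible constant is α = ((π/L)² + c)/((π/L)² + 1).
Simplifying, α = (-7 + 4*π^2)/(1 + 4*π^2).


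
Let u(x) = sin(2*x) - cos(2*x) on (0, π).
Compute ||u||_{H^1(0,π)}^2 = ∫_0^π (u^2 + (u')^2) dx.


||u||_{H^1(0,π)}^2 = 5*π

u'(x) = 2*sin(2*x) + 2*cos(2*x).
Expand u² and (u')² and integrate term by term on (0, π), using: for integers n ≥ 1, ∫_0^π sin²(nx) dx = ∫_0^π cos²(nx) dx = π/2; for n ≠ n', ∫_0^π sin(nx)sin(n'x) dx = ∫_0^π cos(nx)cos(n'x) dx = 0; and by product-to-sum, ∫_0^π sin(nx)cos(n'x) dx = ½∫_0^π [sin((n+n')x) + sin((n−n')x)] dx, which is 0 when n+n' is even and 2n/(n²−n'²) when n+n' is odd (it need not vanish on (0, π)).
  u² squared terms: (-1)²·∫cos(2x)² dx = 1·π/2 = π/2;  (1)²·∫sin(2x)² dx = 1·π/2 = π/2.
  u² cross terms: 2·(-1)·(1)·∫cos(2x)·sin(2x) dx = -2·(0) = 0.
  So ∫_0^π u² dx = π/2 + π/2 + 0 = π.
  (u')² squared terms: (2)²·∫cos(2x)² dx = 4·π/2 = 2*π;  (2)²·∫sin(2x)² dx = 4·π/2 = 2*π.
  (u')² cross terms: 2·(2)·(2)·∫cos(2x)·sin(2x) dx = 8·(0) = 0.
  So ∫_0^π (u')² dx = 2*π + 2*π + 0 = 4*π.
||u||_{H^1}^2 = (π) + (4*π) = 5*π.


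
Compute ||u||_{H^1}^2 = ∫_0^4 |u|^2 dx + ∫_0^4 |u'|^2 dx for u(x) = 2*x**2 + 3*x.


||u||_{H^1}^2 = 35228/15

The H^1 norm (squared) on an interval (0, L) is
  ||u||_{H^1}^2 = ∫_0^L u(x)^2 dx + ∫_0^L u'(x)^2 dx.
Compute u'(x) = 4*x + 3.
Then u(x)^2 = 4*x**4 + 12*x**3 + 9*x**2 and u'(x)^2 = 16*x**2 + 24*x + 9.
Integrate each monomial from 0 to 4 using ∫_0^4 c·x^n dx = c·4^(n+1)/(n+1):
  ∫_0^4 u(x)^2 dx = ∫_0^4 (4*x^4 + 12*x^3 + 9*x^2) dx. Term by term:
    ∫_0^4 4*x^4 dx = 4096/5;  ∫_0^4 12*x^3 dx = 768;  ∫_0^4 9*x^2 dx = 192.
  Sum: 4096/5 + 768 + 192 = 8896/5.
  ∫_0^4 u'(x)^2 dx = ∫_0^4 (16*x^2 + 24*x + 9) dx. Term by term:
    ∫_0^4 16*x^2 dx = 1024/3;  ∫_0^4 24*x dx = 192;  ∫_0^4 9 dx = 36.
  Sum: 1024/3 + 192 + 36 = 1708/3.
Adding: ||u||_{H^1}^2 = 8896/5 + 1708/3 = 35228/15.


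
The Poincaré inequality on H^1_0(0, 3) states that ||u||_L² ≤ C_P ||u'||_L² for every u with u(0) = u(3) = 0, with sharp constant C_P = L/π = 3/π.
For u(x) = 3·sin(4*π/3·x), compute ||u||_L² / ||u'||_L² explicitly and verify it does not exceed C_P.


||u||_L² / ||u'||_L² = 3/(4*π) < C_P = 3/π.

u(x) = 3·sin(4*π/3·x), so u'(x) = 4*π*cos(4*π*x/3).
Writing u(x) = A·sin(kπx/L) with A = 3 and k = 4, use ∫_0^L sin²(kπx/L) dx = L/2 and ∫_0^L cos²(kπx/L) dx = L/2.
u² = 9·sin²(4*π/3·x) and (u')² = 16*π^2·cos²(4*π/3·x), and each of sin², cos² integrates to L/2 = 3/2 over (0, 3).
∫_0^3 u² dx = 27/2, so ||u||_L² = 3*sqrt(6)/2.
∫_0^3 (u')² dx = 24*π^2, so ||u'||_L² = 2*sqrt(6)*π.
Ratio ||u||_L² / ||u'||_L² = 3/(4*π).
Sharp Poincaré constant on H^1_0(0, 3) is C_P = L/π = 3/π, achieved by sin(π/3·x).
This is the k = 4 harmonic; the ratio L/(kπ) is strictly less than C_P = L/π, consistent with the sharp inequality ||u||_L² ≤ C_P ||u'||_L².


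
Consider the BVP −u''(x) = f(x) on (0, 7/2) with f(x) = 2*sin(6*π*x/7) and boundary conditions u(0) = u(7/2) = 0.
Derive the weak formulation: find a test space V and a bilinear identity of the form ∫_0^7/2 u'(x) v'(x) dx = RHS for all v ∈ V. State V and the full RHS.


V = H^1_0(0, 7/2) (so v(0) = v(7/2) = 0); weak form: ∫_0^7/2 u'v' dx = ∫_0^7/2 (2*sin(6*π*x/7)) v dx for all v ∈ V.

Multiply both sides by a test function v and integrate from 0 to 7/2:
  ∫_0^7/2 −u''(x) v(x) dx = ∫_0^7/2 f(x) v(x) dx.
Integrate the LHS by parts once:
  ∫_0^7/2 −u'' v dx = −[u'(x) v(x)]_0^7/2 + ∫_0^7/2 u'(x) v'(x) dx.
Thus ∫_0^7/2 u'(x) v'(x) dx = ∫_0^7/2 f(x) v(x) dx + [u'(x) v(x)]_0^7/2.
Choose V so that boundary terms are either known or forced to vanish.
u is Dirichlet: u(0) = u(7/2) = 0. Let V = H^1_0(0, 7/2); then v(0) = v(7/2) = 0, and [u' v]_0^7/2 = 0.
Weak formulation: find u (satisfying any essential BC) such that ∫_0^7/2 u'(x) v'(x) dx = ∫_0^7/2 f v dx for all v ∈ V.
Substituting f(x) = 2*sin(6*π*x/7), the right-hand side is ∫_0^7/2 (2*sin(6*π*x/7)) v dx.


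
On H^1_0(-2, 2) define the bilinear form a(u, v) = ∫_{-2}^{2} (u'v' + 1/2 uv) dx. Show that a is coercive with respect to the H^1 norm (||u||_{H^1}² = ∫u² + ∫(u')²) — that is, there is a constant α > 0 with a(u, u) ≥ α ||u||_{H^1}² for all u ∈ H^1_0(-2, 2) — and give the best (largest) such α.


α = (8 + π^2)/(π^2 + 16)

Coercivity of a(·,·) on H^1_0(-2, 2) means a(u, u) ≥ α ||u||_{H^1}² for every u ∈ H^1_0.
The interval has length L = 4, and Poincaré/coercivity depend only on L. Here a(u, u) = ∫(u')² + (1/2)·∫u².
Here 0 < c = 1/2 < 1. The condition a(u,u) ≥ α||u||_{H^1}² reads (1−α)∫(u')² ≥ (α−c)∫u². Any admissible α is ≤ 1 (rapidly oscillating u have ∫u²/∫(u')² → 0), and α = 1 would force 0 ≥ (1−c)∫u², impossible since c < 1; so 1−α > 0. By the sharp Poincaré inequality on H^1_0 of an interval of length L, ∫(u')² ≥ (π/L)²∫u² with equality for the first sine mode sin(π(x−x₀)/L) (x₀ the left endpoint), so the inequality holds for all u iff (1−α)(π/L)² ≥ α − c, i.e. α ≤ ((π/L)² + c)/((π/L)² + 1) = (1 + c(L/π)²)/(1 + (L/π)²). With (π/L)² = π^2/16 and c = 1/2, the largest admissible constant is α = ((π/L)² + c)/((π/L)² + 1).
Simplifying, α = (8 + π^2)/(π^2 + 16).


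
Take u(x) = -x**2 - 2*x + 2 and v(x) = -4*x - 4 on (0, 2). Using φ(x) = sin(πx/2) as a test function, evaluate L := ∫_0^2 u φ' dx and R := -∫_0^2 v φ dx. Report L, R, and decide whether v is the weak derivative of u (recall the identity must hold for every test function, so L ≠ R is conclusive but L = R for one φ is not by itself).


LHS = 16/π, RHS = 32/π. No, v is not the weak derivative of u.

u(x) = -x**2 - 2*x + 2, classical derivative u'(x) = -2*x - 2.
φ(x) = sin(πx/2), so φ'(x) = π*cos(π*x/2)/2.
Note φ(0) = φ(2) = 0, so the boundary term u·φ vanishes.
LHS = ∫_0^2 u(x) φ'(x) dx = ∫_0^2 (-π*x^2*cos(π*x/2)/2 - π*x*cos(π*x/2) + π*cos(π*x/2)) dx. Term by term:
  ∫_0^2 π*cos(π*x/2) dx = 0;  ∫_0^2 -π*x*cos(π*x/2) dx = 8/π;  ∫_0^2 -π*x^2*cos(π*x/2)/2 dx = 8/π.
Sum: 0 + 8/π + 8/π = 16/π.
So LHS = 16/π.
∫_0^2 v(x) φ(x) dx = ∫_0^2 (-4*x*sin(π*x/2) - 4*sin(π*x/2)) dx. Term by term:
  ∫_0^2 -4*sin(π*x/2) dx = -16/π;  ∫_0^2 -4*x*sin(π*x/2) dx = -16/π.
Sum: -16/π − 16/π = -32/π.
So RHS = -∫_0^2 v(x) φ(x) dx = 32/π.
LHS − RHS = -16/π ≠ 0, so the identity fails.
(For a valid weak derivative the identity must hold for EVERY test function, in particular this one. The failure shows v is NOT the weak derivative of u.)
Correct weak derivative would be u'(x) = -2*x - 2.


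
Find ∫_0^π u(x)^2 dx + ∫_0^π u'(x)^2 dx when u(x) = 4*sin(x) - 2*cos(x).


||u||_{H^1(0,π)}^2 = 20*π

u'(x) = 2*sin(x) + 4*cos(x).
Expand u² and (u')² and integrate term by term on (0, π), using: for integers n ≥ 1, ∫_0^π sin²(nx) dx = ∫_0^π cos²(nx) dx = π/2; for n ≠ n', ∫_0^π sin(nx)sin(n'x) dx = ∫_0^π cos(nx)cos(n'x) dx = 0; and by product-to-sum, ∫_0^π sin(nx)cos(n'x) dx = ½∫_0^π [sin((n+n')x) + sin((n−n')x)] dx, which is 0 when n+n' is even and 2n/(n²−n'²) when n+n' is odd (it need not vanish on (0, π)).
  u² squared terms: (-2)²·∫cos(x)² dx = 4·π/2 = 2*π;  (4)²·∫sin(x)² dx = 16·π/2 = 8*π.
  u² cross terms: 2·(-2)·(4)·∫cos(x)·sin(x) dx = -16·(0) = 0.
  So ∫_0^π u² dx = 2*π + 8*π + 0 = 10*π.
  (u')² squared terms: (2)²·∫sin(x)² dx = 4·π/2 = 2*π;  (4)²·∫cos(x)² dx = 16·π/2 = 8*π.
  (u')² cross terms: 2·(2)·(4)·∫sin(x)·cos(x) dx = 16·(0) = 0.
  So ∫_0^π (u')² dx = 2*π + 8*π + 0 = 10*π.
||u||_{H^1}^2 = (10*π) + (10*π) = 20*π.


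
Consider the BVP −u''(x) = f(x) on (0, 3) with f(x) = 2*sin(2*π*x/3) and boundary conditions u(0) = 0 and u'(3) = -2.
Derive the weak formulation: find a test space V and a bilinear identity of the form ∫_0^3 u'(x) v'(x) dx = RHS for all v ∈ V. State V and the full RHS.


V = {v ∈ H^1(0, 3) : v(0) = 0} (test functions vanish at x = 0 where u is specified); weak form: ∫_0^3 u'v' dx = ∫_0^3 (2*sin(2*π*x/3)) v dx − 2·v(3) for all v ∈ V.

Multiply both sides by a test function v and integrate from 0 to 3:
  ∫_0^3 −u''(x) v(x) dx = ∫_0^3 f(x) v(x) dx.
Integrate the LHS by parts once:
  ∫_0^3 −u'' v dx = −[u'(x) v(x)]_0^3 + ∫_0^3 u'(x) v'(x) dx.
Thus ∫_0^3 u'(x) v'(x) dx = ∫_0^3 f(x) v(x) dx + [u'(x) v(x)]_0^3.
Choose V so that boundary terms are either known or forced to vanish.
Mixed BC: u(0) = 0 (Dirichlet) and u'(3) = -2 (Neumann). Define V = {v ∈ H^1(0, 3) : v(0) = 0}. Then [u' v]_0^3 = u'(3)·v(3) − u'(0)·0 = − 2·v(3).
Weak formulation: find u (satisfying any essential BC) such that ∫_0^3 u'(x) v'(x) dx = ∫_0^3 f v dx − 2·v(3) for all v ∈ V (Dirichlet at 0 absorbed into V; Neumann datum at x = 3 contributes the boundary term).
Substituting f(x) = 2*sin(2*π*x/3), the right-hand side is ∫_0^3 (2*sin(2*π*x/3)) v dx − 2·v(3).


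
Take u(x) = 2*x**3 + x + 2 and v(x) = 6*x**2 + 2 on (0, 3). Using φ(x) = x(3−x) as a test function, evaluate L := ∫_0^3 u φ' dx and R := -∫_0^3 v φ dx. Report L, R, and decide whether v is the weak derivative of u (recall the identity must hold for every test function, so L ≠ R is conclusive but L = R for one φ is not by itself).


LHS = -387/5, RHS = -819/10. No, v is not the weak derivative of u.

u(x) = 2*x**3 + x + 2, classical derivative u'(x) = 6*x**2 + 1.
φ(x) = x(3−x), so φ'(x) = 3 - 2*x.
Note φ(0) = φ(3) = 0, so the boundary term u·φ vanishes.
LHS = ∫_0^3 u(x) φ'(x) dx = ∫_0^3 (-4*x^4 + 6*x^3 - 2*x^2 - x + 6) dx. Term by term:
  ∫_0^3 -4*x^4 dx = -972/5;  ∫_0^3 6*x^3 dx = 243/2;  ∫_0^3 -2*x^2 dx = -18;
  ∫_0^3 -x dx = -9/2;  ∫_0^3 6 dx = 18.
Sum: -972/5 + 243/2 − 18 − 9/2 + 18 = -387/5.
So LHS = -387/5.
∫_0^3 v(x) φ(x) dx = ∫_0^3 (-6*x^4 + 18*x^3 - 2*x^2 + 6*x) dx. Term by term:
  ∫_0^3 -6*x^4 dx = -1458/5;  ∫_0^3 18*x^3 dx = 729/2;  ∫_0^3 -2*x^2 dx = -18;
  ∫_0^3 6*x dx = 27.
Sum: -1458/5 + 729/2 − 18 + 27 = 819/10.
So RHS = -∫_0^3 v(x) φ(x) dx = -819/10.
LHS − RHS = 9/2 ≠ 0, so the identity fails.
(For a valid weak derivative the identity must hold for EVERY test function, in particular this one. The failure shows v is NOT the weak derivative of u.)
Correct weak derivative would be u'(x) = 6*x**2 + 1.


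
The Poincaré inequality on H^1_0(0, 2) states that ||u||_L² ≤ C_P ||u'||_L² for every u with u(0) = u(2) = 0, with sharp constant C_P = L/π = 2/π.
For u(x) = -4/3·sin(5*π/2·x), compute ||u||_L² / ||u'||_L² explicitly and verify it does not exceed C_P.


||u||_L² / ||u'||_L² = 2/(5*π) < C_P = 2/π.

u(x) = -4/3·sin(5*π/2·x), so u'(x) = -10*π*cos(5*π*x/2)/3.
Writing u(x) = A·sin(kπx/L) with A = -4/3 and k = 5, use ∫_0^L sin²(kπx/L) dx = L/2 and ∫_0^L cos²(kπx/L) dx = L/2.
u² = 16/9·sin²(5*π/2·x) and (u')² = 100*π^2/9·cos²(5*π/2·x), and each of sin², cos² integrates to L/2 = 1 over (0, 2).
∫_0^2 u² dx = 16/9, so ||u||_L² = 4/3.
∫_0^2 (u')² dx = 100*π^2/9, so ||u'||_L² = 10*π/3.
Ratio ||u||_L² / ||u'||_L² = 2/(5*π).
Sharp Poincaré constant on H^1_0(0, 2) is C_P = L/π = 2/π, achieved by sin(π/2·x).
This is the k = 5 harmonic; the ratio L/(kπ) is strictly less than C_P = L/π, consistent with the sharp inequality ||u||_L² ≤ C_P ||u'||_L².


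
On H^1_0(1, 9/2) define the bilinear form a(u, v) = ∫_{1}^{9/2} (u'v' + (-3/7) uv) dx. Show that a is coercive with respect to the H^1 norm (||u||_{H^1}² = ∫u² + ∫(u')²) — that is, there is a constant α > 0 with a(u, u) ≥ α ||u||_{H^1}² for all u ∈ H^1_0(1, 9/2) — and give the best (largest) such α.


α = (-21 + 4*π^2)/(4*π^2 + 49)

Coercivity of a(·,·) on H^1_0(1, 9/2) means a(u, u) ≥ α ||u||_{H^1}² for every u ∈ H^1_0.
The interval has length L = 7/2, and Poincaré/coercivity depend only on L. Here a(u, u) = ∫(u')² + (-3/7)·∫u².
Here c = -3/7 < 0 with |c| < (π/L)² = 4*π^2/49, so coercivity still holds. The condition a(u,u) ≥ α||u||_{H^1}² reads (1−α)∫(u')² ≥ (α−c)∫u². Any admissible α is ≤ 1 (rapidly oscillating u have ∫u²/∫(u')² → 0), and α = 1 would force 0 ≥ (1−c)∫u², impossible since c < 1; so 1−α > 0. By the sharp Poincaré inequality on H^1_0 of an interval of length L, ∫(u')² ≥ (π/L)²∫u² with equality for the first sine mode sin(π(x−x₀)/L) (x₀ the left endpoint), so the inequality holds for all u iff (1−α)(π/L)² ≥ α − c, i.e. α ≤ ((π/L)² + c)/((π/L)² + 1) = (1 + c(L/π)²)/(1 + (L/π)²). (Direct route, valid since c ≤ 0: Poincaré gives c∫u² ≥ c(L/π)²∫(u')², so a(u,u) ≥ (1 + c(L/π)²)∫(u')², while ||u||_{H^1}² ≤ (1 + (L/π)²)∫(u')²; dividing yields the same α.) With (π/L)² = 4*π^2/49 and c = -3/7, the largest admissible constant is α = ((π/L)² + c)/((π/L)² + 1).
Simplifying, α = (-21 + 4*π^2)/(4*π^2 + 49).
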